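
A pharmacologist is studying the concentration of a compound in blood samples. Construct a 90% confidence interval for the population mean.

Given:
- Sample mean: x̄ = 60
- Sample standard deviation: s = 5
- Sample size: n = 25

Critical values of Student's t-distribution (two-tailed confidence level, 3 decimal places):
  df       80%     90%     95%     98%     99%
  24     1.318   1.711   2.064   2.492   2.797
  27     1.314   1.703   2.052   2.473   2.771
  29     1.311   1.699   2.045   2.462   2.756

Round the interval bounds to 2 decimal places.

The population standard deviation σ is unknown (only the sample standard deviation s is given), so use a t-interval with df = n - 1 = 25 - 1 = 24.

For 90% confidence with df = 24, t* = 1.711 (from t-table)

Standard error: SE = s/√n = 5/√25 = 1.000000

Margin of error: E = t* × SE = 1.711 × 1.000000 = 1.7110

T-interval: x̄ ± E = 60 ± 1.7110 = (58.2890, 61.7110)

Rounded to 2 decimal places:

(58.29, 61.71)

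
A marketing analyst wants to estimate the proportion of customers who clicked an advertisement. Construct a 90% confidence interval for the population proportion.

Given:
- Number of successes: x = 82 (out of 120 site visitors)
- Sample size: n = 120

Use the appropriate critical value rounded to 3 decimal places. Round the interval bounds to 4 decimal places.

Sample proportion: p̂ = 82/120 = 0.683333

Check conditions for normal approximation:
  np̂ = 82 ≥ 10 ✓
  n(1-p̂) = 38 ≥ 10 ✓

The sample is large enough, so use a z-interval (normal approximation) for the proportion.

For 90% confidence, z* = 1.645 (from standard normal table)

Standard error: SE = √(p̂(1-p̂)/n) = √(0.683333×0.316667/120) = 0.04246458

Margin of error: E = z* × SE = 1.645 × 0.04246458 = 0.069854

Z-interval: p̂ ± E = 0.683333 ± 0.069854 = (0.613479, 0.753188)

Rounded to 4 decimal places:

(0.6135, 0.7532)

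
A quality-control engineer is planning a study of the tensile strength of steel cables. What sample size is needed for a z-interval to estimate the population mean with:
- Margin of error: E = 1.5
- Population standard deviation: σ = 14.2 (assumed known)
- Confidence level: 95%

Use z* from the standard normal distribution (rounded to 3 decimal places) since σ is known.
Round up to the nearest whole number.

Using z* since population σ is known (z-interval formula).

For 95% confidence, z* = 1.96 (from standard normal table)

Sample size formula for z-interval: n = (z*σ/E)²

n = (1.96 × 14.2 / 1.5)²
  = (18.554667)²
  = 344.2757

Round up to the nearest whole number: n = 345

345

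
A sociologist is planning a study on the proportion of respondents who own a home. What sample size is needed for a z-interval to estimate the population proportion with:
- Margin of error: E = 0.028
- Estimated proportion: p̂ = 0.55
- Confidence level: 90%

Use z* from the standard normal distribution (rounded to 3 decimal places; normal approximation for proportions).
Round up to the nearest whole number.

Using z* for proportion z-interval (normal approximation).

For 90% confidence, z* = 1.645 (from standard normal table)

Sample size formula for proportion z-interval: n = z*²p̂(1-p̂)/E²

n = 1.645² × 0.55 × 0.45 / 0.028²
  = 2.706025 × 0.2475 / 0.000784
  = 854.2617

Round up to the nearest whole number: n = 855

855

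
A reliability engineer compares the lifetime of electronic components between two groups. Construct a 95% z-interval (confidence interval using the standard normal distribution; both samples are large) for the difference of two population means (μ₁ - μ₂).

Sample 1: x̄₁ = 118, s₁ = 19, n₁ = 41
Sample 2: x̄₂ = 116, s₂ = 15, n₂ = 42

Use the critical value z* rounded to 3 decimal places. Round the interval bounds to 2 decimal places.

Both samples are large (n₁ = 41 ≥ 30, n₂ = 42 ≥ 30), so a z-interval for the difference of means applies.

Point estimate: x̄₁ - x̄₂ = 118 - 116 = 2

Standard error: SE = √(s₁²/n₁ + s₂²/n₂)
= √(19²/41 + 15²/42)
= √(8.804878 + 5.357143)
= 3.763246

For 95% confidence, z* = 1.96 (from standard normal table)
Margin of error: E = z* × SE = 1.96 × 3.763246 = 7.3760

Z-interval: (x̄₁ - x̄₂) ± E = 2 ± 7.3760 = (-5.3760, 9.3760)

Rounded to 2 decimal places:

(-5.38, 9.38)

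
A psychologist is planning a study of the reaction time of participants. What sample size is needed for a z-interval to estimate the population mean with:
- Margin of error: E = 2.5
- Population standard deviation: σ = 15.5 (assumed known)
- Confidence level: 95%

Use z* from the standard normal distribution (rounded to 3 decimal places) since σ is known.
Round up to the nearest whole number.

Using z* since population σ is known (z-interval formula).

For 95% confidence, z* = 1.96 (from standard normal table)

Sample size formula for z-interval: n = (z*σ/E)²

n = (1.96 × 15.5 / 2.5)²
  = (12.152000)²
  = 147.6711

Round up to the nearest whole number: n = 148

148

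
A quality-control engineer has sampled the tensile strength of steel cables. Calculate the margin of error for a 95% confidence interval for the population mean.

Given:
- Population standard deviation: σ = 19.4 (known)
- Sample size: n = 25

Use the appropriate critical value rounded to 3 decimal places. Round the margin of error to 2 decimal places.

The population standard deviation σ is known, so use the z-interval margin of error formula.

For 95% confidence, z* = 1.96 (from standard normal table)

Margin of error formula for z-interval: E = z* × σ/√n

E = 1.96 × 19.4/√25
  = 1.96 × 3.880000
  = 7.6048

Rounded to 2 decimal places:

7.60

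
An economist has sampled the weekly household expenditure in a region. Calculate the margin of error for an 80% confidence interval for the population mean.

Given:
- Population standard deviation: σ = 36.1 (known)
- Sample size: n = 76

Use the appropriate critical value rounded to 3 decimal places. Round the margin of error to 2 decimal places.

The population standard deviation σ is known, so use the z-interval margin of error formula.

For 80% confidence, z* = 1.282 (from standard normal table)

Margin of error formula for z-interval: E = z* × σ/√n

E = 1.282 × 36.1/√76
  = 1.282 × 4.140954
  = 5.3087

Rounded to 2 decimal places:

5.31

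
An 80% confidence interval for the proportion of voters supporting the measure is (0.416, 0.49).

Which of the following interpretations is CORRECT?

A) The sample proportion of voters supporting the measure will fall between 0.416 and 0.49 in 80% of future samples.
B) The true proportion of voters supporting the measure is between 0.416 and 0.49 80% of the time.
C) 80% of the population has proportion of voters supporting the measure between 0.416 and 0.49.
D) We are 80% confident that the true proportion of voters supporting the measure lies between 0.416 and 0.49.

A confidence interval represents our confidence in the procedure, not a probability statement about the parameter.

Key concept: If we repeated this sampling process many times and computed an 80% CI each time, about 80% of those intervals would contain the true population parameter.

For this specific interval (0.416, 0.49):
- Midpoint (point estimate): 0.453
- Margin of error: 0.037

The correct interpretation is the one stating confidence that the true parameter lies in the interval — option D.

D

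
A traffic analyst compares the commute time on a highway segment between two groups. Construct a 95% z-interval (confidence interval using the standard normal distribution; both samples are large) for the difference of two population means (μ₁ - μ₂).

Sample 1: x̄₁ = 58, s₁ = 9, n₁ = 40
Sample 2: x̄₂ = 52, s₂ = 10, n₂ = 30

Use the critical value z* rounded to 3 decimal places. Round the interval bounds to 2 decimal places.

Both samples are large (n₁ = 40 ≥ 30, n₂ = 30 ≥ 30), so a z-interval for the difference of means applies.

Point estimate: x̄₁ - x̄₂ = 58 - 52 = 6

Standard error: SE = √(s₁²/n₁ + s₂²/n₂)
= √(9²/40 + 10²/30)
= √(2.025000 + 3.333333)
= 2.314807

For 95% confidence, z* = 1.96 (from standard normal table)
Margin of error: E = z* × SE = 1.96 × 2.314807 = 4.5370

Z-interval: (x̄₁ - x̄₂) ± E = 6 ± 4.5370 = (1.4630, 10.5370)

Rounded to 2 decimal places:

(1.46, 10.54)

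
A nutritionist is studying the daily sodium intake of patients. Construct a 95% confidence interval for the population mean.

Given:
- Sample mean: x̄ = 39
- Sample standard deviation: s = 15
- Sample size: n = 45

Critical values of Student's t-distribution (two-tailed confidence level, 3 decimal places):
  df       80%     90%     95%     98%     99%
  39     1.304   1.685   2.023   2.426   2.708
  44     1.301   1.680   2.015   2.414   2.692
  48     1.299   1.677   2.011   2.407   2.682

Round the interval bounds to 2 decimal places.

The population standard deviation σ is unknown (only the sample standard deviation s is given), so use a t-interval with df = n - 1 = 45 - 1 = 44.

For 95% confidence with df = 44, t* = 2.015 (from t-table)

Standard error: SE = s/√n = 15/√45 = 2.236068

Margin of error: E = t* × SE = 2.015 × 2.236068 = 4.5057

T-interval: x̄ ± E = 39 ± 4.5057 = (34.4943, 43.5057)

Rounded to 2 decimal places:

(34.49, 43.51)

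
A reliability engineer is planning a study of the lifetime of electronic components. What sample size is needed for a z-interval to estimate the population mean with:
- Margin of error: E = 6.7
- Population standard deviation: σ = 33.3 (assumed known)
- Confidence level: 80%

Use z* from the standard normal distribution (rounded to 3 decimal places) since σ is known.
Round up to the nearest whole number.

Using z* since population σ is known (z-interval formula).

For 80% confidence, z* = 1.282 (from standard normal table)

Sample size formula for z-interval: n = (z*σ/E)²

n = (1.282 × 33.3 / 6.7)²
  = (6.371731)²
  = 40.5990

Round up to the nearest whole number: n = 41

41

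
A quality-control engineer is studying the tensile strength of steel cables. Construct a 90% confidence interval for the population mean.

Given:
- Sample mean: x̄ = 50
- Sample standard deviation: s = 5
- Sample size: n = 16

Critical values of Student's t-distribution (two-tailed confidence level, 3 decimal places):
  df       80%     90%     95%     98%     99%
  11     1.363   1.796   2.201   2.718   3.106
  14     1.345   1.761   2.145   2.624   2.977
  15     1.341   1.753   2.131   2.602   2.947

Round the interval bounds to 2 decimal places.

The population standard deviation σ is unknown (only the sample standard deviation s is given), so use a t-interval with df = n - 1 = 16 - 1 = 15.

For 90% confidence with df = 15, t* = 1.753 (from t-table)

Standard error: SE = s/√n = 5/√16 = 1.250000

Margin of error: E = t* × SE = 1.753 × 1.250000 = 2.1912

T-interval: x̄ ± E = 50 ± 2.1912 = (47.8088, 52.1912)

Rounded to 2 decimal places:

(47.81, 52.19)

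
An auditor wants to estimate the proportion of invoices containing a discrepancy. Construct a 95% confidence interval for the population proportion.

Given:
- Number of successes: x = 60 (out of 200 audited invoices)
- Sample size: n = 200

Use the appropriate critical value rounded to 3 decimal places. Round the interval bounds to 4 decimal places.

Sample proportion: p̂ = 60/200 = 0.300000

Check conditions for normal approximation:
  np̂ = 60 ≥ 10 ✓
  n(1-p̂) = 140 ≥ 10 ✓

The sample is large enough, so use a z-interval (normal approximation) for the proportion.

For 95% confidence, z* = 1.96 (from standard normal table)

Standard error: SE = √(p̂(1-p̂)/n) = √(0.300000×0.700000/200) = 0.03240370

Margin of error: E = z* × SE = 1.96 × 0.03240370 = 0.063511

Z-interval: p̂ ± E = 0.300000 ± 0.063511 = (0.236489, 0.363511)

Rounded to 4 decimal places:

(0.2365, 0.3635)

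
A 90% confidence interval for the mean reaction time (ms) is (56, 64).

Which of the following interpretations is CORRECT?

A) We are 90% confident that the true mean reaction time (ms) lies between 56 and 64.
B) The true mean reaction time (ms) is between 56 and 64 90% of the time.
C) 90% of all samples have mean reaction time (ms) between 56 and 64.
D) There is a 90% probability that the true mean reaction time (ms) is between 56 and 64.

A confidence interval represents our confidence in the procedure, not a probability statement about the parameter.

Key concept: If we repeated this sampling process many times and computed a 90% CI each time, about 90% of those intervals would contain the true population parameter.

For this specific interval (56, 64):
- Midpoint (point estimate): 60
- Margin of error: 4

The correct interpretation is the one stating confidence that the true parameter lies in the interval — option A.

A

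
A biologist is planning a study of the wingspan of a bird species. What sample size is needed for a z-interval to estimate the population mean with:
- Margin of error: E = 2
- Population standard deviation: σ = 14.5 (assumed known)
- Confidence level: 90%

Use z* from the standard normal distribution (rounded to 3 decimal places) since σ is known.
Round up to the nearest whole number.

Using z* since population σ is known (z-interval formula).

For 90% confidence, z* = 1.645 (from standard normal table)

Sample size formula for z-interval: n = (z*σ/E)²

n = (1.645 × 14.5 / 2)²
  = (11.926250)²
  = 142.2354

Round up to the nearest whole number: n = 143

143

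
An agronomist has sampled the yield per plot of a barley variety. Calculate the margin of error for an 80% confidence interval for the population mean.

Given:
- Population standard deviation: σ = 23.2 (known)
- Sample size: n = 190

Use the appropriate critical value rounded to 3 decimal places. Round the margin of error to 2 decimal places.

The population standard deviation σ is known, so use the z-interval margin of error formula.

For 80% confidence, z* = 1.282 (from standard normal table)

Margin of error formula for z-interval: E = z* × σ/√n

E = 1.282 × 23.2/√190
  = 1.282 × 1.683105
  = 2.1577

Rounded to 2 decimal places:

2.16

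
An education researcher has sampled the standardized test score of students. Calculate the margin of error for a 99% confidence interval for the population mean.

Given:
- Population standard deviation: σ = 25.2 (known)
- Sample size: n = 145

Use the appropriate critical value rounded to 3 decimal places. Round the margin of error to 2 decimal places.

The population standard deviation σ is known, so use the z-interval margin of error formula.

For 99% confidence, z* = 2.576 (from standard normal table)

Margin of error formula for z-interval: E = z* × σ/√n

E = 2.576 × 25.2/√145
  = 2.576 × 2.092746
  = 5.3909

Rounded to 2 decimal places:

5.39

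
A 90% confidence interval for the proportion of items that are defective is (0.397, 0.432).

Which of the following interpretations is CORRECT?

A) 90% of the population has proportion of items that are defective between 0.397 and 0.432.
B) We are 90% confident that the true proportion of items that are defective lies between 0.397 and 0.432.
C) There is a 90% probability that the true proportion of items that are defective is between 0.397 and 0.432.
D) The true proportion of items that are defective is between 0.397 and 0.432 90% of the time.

A confidence interval represents our confidence in the procedure, not a probability statement about the parameter.

Key concept: If we repeated this sampling process many times and computed a 90% CI each time, about 90% of those intervals would contain the true population parameter.

For this specific interval (0.397, 0.432):
- Midpoint (point estimate): 0.4145
- Margin of error: 0.0175

The correct interpretation is the one stating confidence that the true parameter lies in the interval — option B.

B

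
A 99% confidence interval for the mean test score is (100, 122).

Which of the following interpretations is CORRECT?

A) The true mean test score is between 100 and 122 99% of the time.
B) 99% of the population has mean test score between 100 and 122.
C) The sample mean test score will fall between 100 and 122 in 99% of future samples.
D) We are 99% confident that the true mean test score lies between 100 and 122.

A confidence interval represents our confidence in the procedure, not a probability statement about the parameter.

Key concept: If we repeated this sampling process many times and computed a 99% CI each time, about 99% of those intervals would contain the true population parameter.

For this specific interval (100, 122):
- Midpoint (point estimate): 111
- Margin of error: 11

The correct interpretation is the one stating confidence that the true parameter lies in the interval — option D.

D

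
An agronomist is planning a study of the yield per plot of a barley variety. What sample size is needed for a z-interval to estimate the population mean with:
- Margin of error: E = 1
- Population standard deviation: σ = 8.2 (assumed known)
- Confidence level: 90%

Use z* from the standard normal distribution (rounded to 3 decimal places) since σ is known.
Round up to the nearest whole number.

Using z* since population σ is known (z-interval formula).

For 90% confidence, z* = 1.645 (from standard normal table)

Sample size formula for z-interval: n = (z*σ/E)²

n = (1.645 × 8.2 / 1)²
  = (13.489000)²
  = 181.9531

Round up to the nearest whole number: n = 182

182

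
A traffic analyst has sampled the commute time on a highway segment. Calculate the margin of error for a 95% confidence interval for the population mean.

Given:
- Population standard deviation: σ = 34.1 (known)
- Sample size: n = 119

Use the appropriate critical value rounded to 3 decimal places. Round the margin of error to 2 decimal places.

The population standard deviation σ is known, so use the z-interval margin of error formula.

For 95% confidence, z* = 1.96 (from standard normal table)

Margin of error formula for z-interval: E = z* × σ/√n

E = 1.96 × 34.1/√119
  = 1.96 × 3.125942
  = 6.1268

Rounded to 2 decimal places:

6.13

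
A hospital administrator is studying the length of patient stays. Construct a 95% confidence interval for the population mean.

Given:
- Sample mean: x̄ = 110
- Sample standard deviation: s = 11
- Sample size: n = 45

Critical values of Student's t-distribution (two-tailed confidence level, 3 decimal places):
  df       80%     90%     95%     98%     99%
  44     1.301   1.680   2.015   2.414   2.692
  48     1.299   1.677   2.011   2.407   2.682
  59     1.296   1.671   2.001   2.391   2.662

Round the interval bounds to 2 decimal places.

The population standard deviation σ is unknown (only the sample standard deviation s is given), so use a t-interval with df = n - 1 = 45 - 1 = 44.

For 95% confidence with df = 44, t* = 2.015 (from t-table)

Standard error: SE = s/√n = 11/√45 = 1.639783

Margin of error: E = t* × SE = 2.015 × 1.639783 = 3.3042

T-interval: x̄ ± E = 110 ± 3.3042 = (106.6958, 113.3042)

Rounded to 2 decimal places:

(106.70, 113.30)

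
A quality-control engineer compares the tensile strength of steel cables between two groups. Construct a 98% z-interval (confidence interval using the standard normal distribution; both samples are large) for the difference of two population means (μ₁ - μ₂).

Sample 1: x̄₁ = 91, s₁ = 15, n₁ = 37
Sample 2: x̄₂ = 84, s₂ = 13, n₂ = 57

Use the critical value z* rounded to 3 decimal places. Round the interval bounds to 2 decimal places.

Both samples are large (n₁ = 37 ≥ 30, n₂ = 57 ≥ 30), so a z-interval for the difference of means applies.

Point estimate: x̄₁ - x̄₂ = 91 - 84 = 7

Standard error: SE = √(s₁²/n₁ + s₂²/n₂)
= √(15²/37 + 13²/57)
= √(6.081081 + 2.964912)
= 3.007656

For 98% confidence, z* = 2.326 (from standard normal table)
Margin of error: E = z* × SE = 2.326 × 3.007656 = 6.9958

Z-interval: (x̄₁ - x̄₂) ± E = 7 ± 6.9958 = (0.0042, 13.9958)

Rounded to 2 decimal places:

(0.00, 14.00)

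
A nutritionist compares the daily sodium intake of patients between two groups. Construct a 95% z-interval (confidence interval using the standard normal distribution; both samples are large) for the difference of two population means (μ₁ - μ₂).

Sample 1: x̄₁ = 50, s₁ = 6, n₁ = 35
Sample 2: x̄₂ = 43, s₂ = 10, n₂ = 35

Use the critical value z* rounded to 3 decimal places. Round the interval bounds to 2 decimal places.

Both samples are large (n₁ = 35 ≥ 30, n₂ = 35 ≥ 30), so a z-interval for the difference of means applies.

Point estimate: x̄₁ - x̄₂ = 50 - 43 = 7

Standard error: SE = √(s₁²/n₁ + s₂²/n₂)
= √(6²/35 + 10²/35)
= √(1.028571 + 2.857143)
= 1.971222

For 95% confidence, z* = 1.96 (from standard normal table)
Margin of error: E = z* × SE = 1.96 × 1.971222 = 3.8636

Z-interval: (x̄₁ - x̄₂) ± E = 7 ± 3.8636 = (3.1364, 10.8636)

Rounded to 2 decimal places:

(3.14, 10.86)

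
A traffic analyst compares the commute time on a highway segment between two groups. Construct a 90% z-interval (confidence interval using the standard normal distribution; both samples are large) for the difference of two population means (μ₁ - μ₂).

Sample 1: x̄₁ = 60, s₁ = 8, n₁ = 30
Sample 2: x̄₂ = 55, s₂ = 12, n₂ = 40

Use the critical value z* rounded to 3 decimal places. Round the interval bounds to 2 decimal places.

Both samples are large (n₁ = 30 ≥ 30, n₂ = 40 ≥ 30), so a z-interval for the difference of means applies.

Point estimate: x̄₁ - x̄₂ = 60 - 55 = 5

Standard error: SE = √(s₁²/n₁ + s₂²/n₂)
= √(8²/30 + 12²/40)
= √(2.133333 + 3.600000)
= 2.394438

For 90% confidence, z* = 1.645 (from standard normal table)
Margin of error: E = z* × SE = 1.645 × 2.394438 = 3.9389

Z-interval: (x̄₁ - x̄₂) ± E = 5 ± 3.9389 = (1.0611, 8.9389)

Rounded to 2 decimal places:

(1.06, 8.94)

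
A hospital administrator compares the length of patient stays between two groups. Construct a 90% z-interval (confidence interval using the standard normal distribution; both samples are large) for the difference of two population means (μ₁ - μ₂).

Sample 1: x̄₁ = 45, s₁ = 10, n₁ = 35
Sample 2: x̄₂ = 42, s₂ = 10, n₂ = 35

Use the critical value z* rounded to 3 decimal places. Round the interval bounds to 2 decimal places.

Both samples are large (n₁ = 35 ≥ 30, n₂ = 35 ≥ 30), so a z-interval for the difference of means applies.

Point estimate: x̄₁ - x̄₂ = 45 - 42 = 3

Standard error: SE = √(s₁²/n₁ + s₂²/n₂)
= √(10²/35 + 10²/35)
= √(2.857143 + 2.857143)
= 2.390457

For 90% confidence, z* = 1.645 (from standard normal table)
Margin of error: E = z* × SE = 1.645 × 2.390457 = 3.9323

Z-interval: (x̄₁ - x̄₂) ± E = 3 ± 3.9323 = (-0.9323, 6.9323)

Rounded to 2 decimal places:

(-0.93, 6.93)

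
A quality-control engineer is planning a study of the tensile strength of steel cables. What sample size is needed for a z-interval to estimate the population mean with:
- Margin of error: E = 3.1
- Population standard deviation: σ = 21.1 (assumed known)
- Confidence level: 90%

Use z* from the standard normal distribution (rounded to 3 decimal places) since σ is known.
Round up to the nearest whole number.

Using z* since population σ is known (z-interval formula).

For 90% confidence, z* = 1.645 (from standard normal table)

Sample size formula for z-interval: n = (z*σ/E)²

n = (1.645 × 21.1 / 3.1)²
  = (11.196613)²
  = 125.3641

Round up to the nearest whole number: n = 126

126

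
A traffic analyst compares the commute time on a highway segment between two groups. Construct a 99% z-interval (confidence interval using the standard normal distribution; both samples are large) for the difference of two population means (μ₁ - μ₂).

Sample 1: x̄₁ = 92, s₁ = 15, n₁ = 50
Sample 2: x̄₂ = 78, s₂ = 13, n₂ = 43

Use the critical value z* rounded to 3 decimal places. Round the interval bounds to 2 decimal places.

Both samples are large (n₁ = 50 ≥ 30, n₂ = 43 ≥ 30), so a z-interval for the difference of means applies.

Point estimate: x̄₁ - x̄₂ = 92 - 78 = 14

Standard error: SE = √(s₁²/n₁ + s₂²/n₂)
= √(15²/50 + 13²/43)
= √(4.500000 + 3.930233)
= 2.903486

For 99% confidence, z* = 2.576 (from standard normal table)
Margin of error: E = z* × SE = 2.576 × 2.903486 = 7.4794

Z-interval: (x̄₁ - x̄₂) ± E = 14 ± 7.4794 = (6.5206, 21.4794)

Rounded to 2 decimal places:

(6.52, 21.48)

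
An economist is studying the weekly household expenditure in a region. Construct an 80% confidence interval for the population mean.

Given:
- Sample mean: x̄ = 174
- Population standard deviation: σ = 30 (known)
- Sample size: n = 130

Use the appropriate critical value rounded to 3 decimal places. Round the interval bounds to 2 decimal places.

The population standard deviation σ is known, so use a z-interval (standard normal critical value).

For 80% confidence, z* = 1.282 (from standard normal table)

Standard error: SE = σ/√n = 30/√130 = 2.631174

Margin of error: E = z* × SE = 1.282 × 2.631174 = 3.3732

Z-interval: x̄ ± E = 174 ± 3.3732 = (170.6268, 177.3732)

Rounded to 2 decimal places:

(170.63, 177.37)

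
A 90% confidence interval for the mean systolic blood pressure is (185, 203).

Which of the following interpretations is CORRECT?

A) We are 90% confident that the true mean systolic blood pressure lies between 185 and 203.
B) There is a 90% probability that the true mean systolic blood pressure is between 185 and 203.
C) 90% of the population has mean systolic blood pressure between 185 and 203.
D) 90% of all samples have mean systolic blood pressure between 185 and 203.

A confidence interval represents our confidence in the procedure, not a probability statement about the parameter.

Key concept: If we repeated this sampling process many times and computed a 90% CI each time, about 90% of those intervals would contain the true population parameter.

For this specific interval (185, 203):
- Midpoint (point estimate): 194
- Margin of error: 9

The correct interpretation is the one stating confidence that the true parameter lies in the interval — option A.

A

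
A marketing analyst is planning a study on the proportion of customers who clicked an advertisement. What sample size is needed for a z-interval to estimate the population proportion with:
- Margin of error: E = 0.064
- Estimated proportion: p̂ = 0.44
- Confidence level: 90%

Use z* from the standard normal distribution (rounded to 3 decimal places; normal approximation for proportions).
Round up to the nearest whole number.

Using z* for proportion z-interval (normal approximation).

For 90% confidence, z* = 1.645 (from standard normal table)

Sample size formula for proportion z-interval: n = z*²p̂(1-p̂)/E²

n = 1.645² × 0.44 × 0.56 / 0.064²
  = 2.706025 × 0.2464 / 0.004096
  = 162.7843

Round up to the nearest whole number: n = 163

163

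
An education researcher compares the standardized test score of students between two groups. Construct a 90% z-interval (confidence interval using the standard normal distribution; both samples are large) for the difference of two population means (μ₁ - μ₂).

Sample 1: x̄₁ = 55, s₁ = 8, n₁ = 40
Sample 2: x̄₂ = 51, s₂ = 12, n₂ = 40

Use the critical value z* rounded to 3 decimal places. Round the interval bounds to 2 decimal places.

Both samples are large (n₁ = 40 ≥ 30, n₂ = 40 ≥ 30), so a z-interval for the difference of means applies.

Point estimate: x̄₁ - x̄₂ = 55 - 51 = 4

Standard error: SE = √(s₁²/n₁ + s₂²/n₂)
= √(8²/40 + 12²/40)
= √(1.600000 + 3.600000)
= 2.280351

For 90% confidence, z* = 1.645 (from standard normal table)
Margin of error: E = z* × SE = 1.645 × 2.280351 = 3.7512

Z-interval: (x̄₁ - x̄₂) ± E = 4 ± 3.7512 = (0.2488, 7.7512)

Rounded to 2 decimal places:

(0.25, 7.75)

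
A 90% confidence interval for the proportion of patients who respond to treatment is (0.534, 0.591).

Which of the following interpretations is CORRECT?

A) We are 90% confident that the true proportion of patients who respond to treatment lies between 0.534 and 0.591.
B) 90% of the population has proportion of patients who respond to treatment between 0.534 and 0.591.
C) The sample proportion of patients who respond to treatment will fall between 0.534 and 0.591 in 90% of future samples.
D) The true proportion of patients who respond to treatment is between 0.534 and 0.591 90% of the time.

A confidence interval represents our confidence in the procedure, not a probability statement about the parameter.

Key concept: If we repeated this sampling process many times and computed a 90% CI each time, about 90% of those intervals would contain the true population parameter.

For this specific interval (0.534, 0.591):
- Midpoint (point estimate): 0.5625
- Margin of error: 0.0285

The correct interpretation is the one stating confidence that the true parameter lies in the interval — option A.

A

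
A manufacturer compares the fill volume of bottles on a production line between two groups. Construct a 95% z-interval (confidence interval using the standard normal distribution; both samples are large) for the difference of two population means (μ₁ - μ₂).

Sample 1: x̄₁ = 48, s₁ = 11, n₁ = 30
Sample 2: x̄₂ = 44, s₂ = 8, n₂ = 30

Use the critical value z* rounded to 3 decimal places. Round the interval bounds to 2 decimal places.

Both samples are large (n₁ = 30 ≥ 30, n₂ = 30 ≥ 30), so a z-interval for the difference of means applies.

Point estimate: x̄₁ - x̄₂ = 48 - 44 = 4

Standard error: SE = √(s₁²/n₁ + s₂²/n₂)
= √(11²/30 + 8²/30)
= √(4.033333 + 2.133333)
= 2.483277

For 95% confidence, z* = 1.96 (from standard normal table)
Margin of error: E = z* × SE = 1.96 × 2.483277 = 4.8672

Z-interval: (x̄₁ - x̄₂) ± E = 4 ± 4.8672 = (-0.8672, 8.8672)

Rounded to 2 decimal places:

(-0.87, 8.87)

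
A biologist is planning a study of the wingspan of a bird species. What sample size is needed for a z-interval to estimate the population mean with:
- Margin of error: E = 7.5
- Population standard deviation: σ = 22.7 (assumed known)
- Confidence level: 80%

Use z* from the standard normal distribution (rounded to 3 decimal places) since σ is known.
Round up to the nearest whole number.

Using z* since population σ is known (z-interval formula).

For 80% confidence, z* = 1.282 (from standard normal table)

Sample size formula for z-interval: n = (z*σ/E)²

n = (1.282 × 22.7 / 7.5)²
  = (3.880187)²
  = 15.0558

Round up to the nearest whole number: n = 16

16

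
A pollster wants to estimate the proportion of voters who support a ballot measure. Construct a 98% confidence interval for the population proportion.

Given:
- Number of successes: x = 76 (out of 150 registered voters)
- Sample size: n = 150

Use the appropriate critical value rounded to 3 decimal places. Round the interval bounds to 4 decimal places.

Sample proportion: p̂ = 76/150 = 0.506667

Check conditions for normal approximation:
  np̂ = 76 ≥ 10 ✓
  n(1-p̂) = 74 ≥ 10 ✓

The sample is large enough, so use a z-interval (normal approximation) for the proportion.

For 98% confidence, z* = 2.326 (from standard normal table)

Standard error: SE = √(p̂(1-p̂)/n) = √(0.506667×0.493333/150) = 0.04082120

Margin of error: E = z* × SE = 2.326 × 0.04082120 = 0.094950

Z-interval: p̂ ± E = 0.506667 ± 0.094950 = (0.411717, 0.601617)

Rounded to 4 decimal places:

(0.4117, 0.6016)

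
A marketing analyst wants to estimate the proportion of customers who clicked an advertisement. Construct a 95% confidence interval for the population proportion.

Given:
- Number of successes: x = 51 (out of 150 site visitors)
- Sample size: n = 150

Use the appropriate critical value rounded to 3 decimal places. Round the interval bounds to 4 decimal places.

Sample proportion: p̂ = 51/150 = 0.340000

Check conditions for normal approximation:
  np̂ = 51 ≥ 10 ✓
  n(1-p̂) = 99 ≥ 10 ✓

The sample is large enough, so use a z-interval (normal approximation) for the proportion.

For 95% confidence, z* = 1.96 (from standard normal table)

Standard error: SE = √(p̂(1-p̂)/n) = √(0.340000×0.660000/150) = 0.03867816

Margin of error: E = z* × SE = 1.96 × 0.03867816 = 0.075809

Z-interval: p̂ ± E = 0.340000 ± 0.075809 = (0.264191, 0.415809)

Rounded to 4 decimal places:

(0.2642, 0.4158)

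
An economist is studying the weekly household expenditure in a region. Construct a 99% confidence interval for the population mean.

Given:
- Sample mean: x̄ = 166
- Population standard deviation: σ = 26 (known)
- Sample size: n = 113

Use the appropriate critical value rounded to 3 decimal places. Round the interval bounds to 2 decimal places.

The population standard deviation σ is known, so use a z-interval (standard normal critical value).

For 99% confidence, z* = 2.576 (from standard normal table)

Standard error: SE = σ/√n = 26/√113 = 2.445874

Margin of error: E = z* × SE = 2.576 × 2.445874 = 6.3006

Z-interval: x̄ ± E = 166 ± 6.3006 = (159.6994, 172.3006)

Rounded to 2 decimal places:

(159.70, 172.30)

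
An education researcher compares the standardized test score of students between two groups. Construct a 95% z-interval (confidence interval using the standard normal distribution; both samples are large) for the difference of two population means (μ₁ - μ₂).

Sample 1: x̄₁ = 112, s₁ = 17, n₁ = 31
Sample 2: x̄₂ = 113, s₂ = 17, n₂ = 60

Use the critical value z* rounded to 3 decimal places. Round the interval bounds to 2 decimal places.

Both samples are large (n₁ = 31 ≥ 30, n₂ = 60 ≥ 30), so a z-interval for the difference of means applies.

Point estimate: x̄₁ - x̄₂ = 112 - 113 = -1

Standard error: SE = √(s₁²/n₁ + s₂²/n₂)
= √(17²/31 + 17²/60)
= √(9.322581 + 4.816667)
= 3.760219

For 95% confidence, z* = 1.96 (from standard normal table)
Margin of error: E = z* × SE = 1.96 × 3.760219 = 7.3700

Z-interval: (x̄₁ - x̄₂) ± E = -1 ± 7.3700 = (-8.3700, 6.3700)

Rounded to 2 decimal places:

(-8.37, 6.37)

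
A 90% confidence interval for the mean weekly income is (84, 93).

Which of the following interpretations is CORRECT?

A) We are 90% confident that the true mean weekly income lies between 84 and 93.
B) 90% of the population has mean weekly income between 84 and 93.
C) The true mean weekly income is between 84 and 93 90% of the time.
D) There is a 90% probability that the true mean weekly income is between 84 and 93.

A confidence interval represents our confidence in the procedure, not a probability statement about the parameter.

Key concept: If we repeated this sampling process many times and computed a 90% CI each time, about 90% of those intervals would contain the true population parameter.

For this specific interval (84, 93):
- Midpoint (point estimate): 88.5
- Margin of error: 4.5

The correct interpretation is the one stating confidence that the true parameter lies in the interval — option A.

A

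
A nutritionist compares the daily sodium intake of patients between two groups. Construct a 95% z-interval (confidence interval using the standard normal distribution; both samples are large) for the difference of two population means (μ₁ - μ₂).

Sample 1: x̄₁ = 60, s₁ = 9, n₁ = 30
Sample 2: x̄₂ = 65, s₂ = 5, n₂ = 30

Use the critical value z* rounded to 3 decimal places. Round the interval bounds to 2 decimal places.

Both samples are large (n₁ = 30 ≥ 30, n₂ = 30 ≥ 30), so a z-interval for the difference of means applies.

Point estimate: x̄₁ - x̄₂ = 60 - 65 = -5

Standard error: SE = √(s₁²/n₁ + s₂²/n₂)
= √(9²/30 + 5²/30)
= √(2.700000 + 0.833333)
= 1.879716

For 95% confidence, z* = 1.96 (from standard normal table)
Margin of error: E = z* × SE = 1.96 × 1.879716 = 3.6842

Z-interval: (x̄₁ - x̄₂) ± E = -5 ± 3.6842 = (-8.6842, -1.3158)

Rounded to 2 decimal places:

(-8.68, -1.32)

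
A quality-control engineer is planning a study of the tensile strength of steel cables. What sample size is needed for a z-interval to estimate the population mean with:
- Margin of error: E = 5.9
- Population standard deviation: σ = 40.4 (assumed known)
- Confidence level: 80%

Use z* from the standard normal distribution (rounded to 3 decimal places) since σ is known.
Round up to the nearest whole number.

Using z* since population σ is known (z-interval formula).

For 80% confidence, z* = 1.282 (from standard normal table)

Sample size formula for z-interval: n = (z*σ/E)²

n = (1.282 × 40.4 / 5.9)²
  = (8.778441)²
  = 77.0610

Round up to the nearest whole number: n = 78

78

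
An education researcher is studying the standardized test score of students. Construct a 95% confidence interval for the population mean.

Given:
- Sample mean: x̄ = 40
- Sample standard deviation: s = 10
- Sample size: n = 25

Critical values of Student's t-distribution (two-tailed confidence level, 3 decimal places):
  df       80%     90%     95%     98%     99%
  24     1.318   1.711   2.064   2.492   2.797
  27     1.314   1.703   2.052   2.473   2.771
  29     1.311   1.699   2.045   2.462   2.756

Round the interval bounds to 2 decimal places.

The population standard deviation σ is unknown (only the sample standard deviation s is given), so use a t-interval with df = n - 1 = 25 - 1 = 24.

For 95% confidence with df = 24, t* = 2.064 (from t-table)

Standard error: SE = s/√n = 10/√25 = 2.000000

Margin of error: E = t* × SE = 2.064 × 2.000000 = 4.1280

T-interval: x̄ ± E = 40 ± 4.1280 = (35.8720, 44.1280)

Rounded to 2 decimal places:

(35.87, 44.13)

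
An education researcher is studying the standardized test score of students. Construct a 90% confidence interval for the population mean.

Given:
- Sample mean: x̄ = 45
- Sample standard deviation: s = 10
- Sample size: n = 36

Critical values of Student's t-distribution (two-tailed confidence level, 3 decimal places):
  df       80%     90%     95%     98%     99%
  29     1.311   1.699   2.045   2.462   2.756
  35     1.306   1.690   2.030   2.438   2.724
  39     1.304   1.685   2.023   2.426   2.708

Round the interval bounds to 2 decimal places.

The population standard deviation σ is unknown (only the sample standard deviation s is given), so use a t-interval with df = n - 1 = 36 - 1 = 35.

For 90% confidence with df = 35, t* = 1.690 (from t-table)

Standard error: SE = s/√n = 10/√36 = 1.666667

Margin of error: E = t* × SE = 1.690 × 1.666667 = 2.8167

T-interval: x̄ ± E = 45 ± 2.8167 = (42.1833, 47.8167)

Rounded to 2 decimal places:

(42.18, 47.82)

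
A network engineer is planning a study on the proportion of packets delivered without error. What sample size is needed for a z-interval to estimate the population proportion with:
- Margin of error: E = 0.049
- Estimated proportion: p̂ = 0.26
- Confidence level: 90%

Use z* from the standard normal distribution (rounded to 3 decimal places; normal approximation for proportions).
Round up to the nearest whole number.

Using z* for proportion z-interval (normal approximation).

For 90% confidence, z* = 1.645 (from standard normal table)

Sample size formula for proportion z-interval: n = z*²p̂(1-p̂)/E²

n = 1.645² × 0.26 × 0.74 / 0.049²
  = 2.706025 × 0.1924 / 0.002401
  = 216.8427

Round up to the nearest whole number: n = 217

217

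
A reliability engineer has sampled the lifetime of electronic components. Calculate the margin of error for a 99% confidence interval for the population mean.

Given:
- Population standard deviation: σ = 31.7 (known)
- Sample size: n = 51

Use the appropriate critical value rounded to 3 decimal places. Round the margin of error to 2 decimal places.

The population standard deviation σ is known, so use the z-interval margin of error formula.

For 99% confidence, z* = 2.576 (from standard normal table)

Margin of error formula for z-interval: E = z* × σ/√n

E = 2.576 × 31.7/√51
  = 2.576 × 4.438888
  = 11.4346

Rounded to 2 decimal places:

11.43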